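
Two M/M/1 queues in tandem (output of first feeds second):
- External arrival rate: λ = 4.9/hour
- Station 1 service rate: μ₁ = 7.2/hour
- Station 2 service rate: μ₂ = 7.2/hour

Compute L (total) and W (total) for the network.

By Jackson's theorem, each station behaves as independent M/M/1.
Station 1: ρ₁ = 4.9/7.2 = 0.6806, L₁ = ρ₁/(1-ρ₁) = λ/(μ₁-λ) = 4.9/2.30 = 2.13043
Station 2: ρ₂ = 4.9/7.2 = 0.6806, L₂ = ρ₂/(1-ρ₂) = λ/(μ₂-λ) = 4.9/2.30 = 2.13043
Total: L = L₁ + L₂ = 2.13043 + 2.13043 = 4.2609
W = L/λ = 4.2609/4.9 = 0.8696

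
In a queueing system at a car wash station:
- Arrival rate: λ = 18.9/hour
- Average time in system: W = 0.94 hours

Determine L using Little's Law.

Little's Law: L = λW
L = 18.9 × 0.94 = 17.7660 cars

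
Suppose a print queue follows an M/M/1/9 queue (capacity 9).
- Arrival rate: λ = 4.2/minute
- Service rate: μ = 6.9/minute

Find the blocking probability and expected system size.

ρ = λ/μ = 4.2/6.9 = 0.608696
P₀ = (1-ρ)/(1-ρ^(K+1)) = (1-0.608696)/(1-0.608696^10) = 0.3913/0.9930 = 0.3941
P_K = P₀×ρ^K = 0.3941 × 0.608696^9 = 0.3941 × 0.01147 = 0.004520
Blocking probability P_9 = 0.004520 (0.45%)
L = ρ[1 - (K+1)ρ^K + Kρ^(K+1)] / [(1-ρ)(1-ρ^(K+1))]
L = 0.608696 × (1 - 10×0.011471 + 9×0.0069824) / ((1 - 0.608696) × (1 - 0.0069824)) = 1.4852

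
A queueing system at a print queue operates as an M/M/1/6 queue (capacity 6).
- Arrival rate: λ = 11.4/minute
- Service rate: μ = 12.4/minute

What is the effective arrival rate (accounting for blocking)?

ρ = λ/μ = 11.4/12.4 = 0.91935
P₀ = (1-ρ)/(1-ρ^(K+1)) = (1-0.91935)/(1-0.91935^7) = 0.08065/0.4449 = 0.1813
P_K = P₀×ρ^K = 0.1813 × 0.91935^6 = 0.1813 × 0.6038 = 0.1095
λ_eff = λ(1-P_K) = 11.4 × (1 - 0.109453) = 11.4 × 0.890547 = 10.1522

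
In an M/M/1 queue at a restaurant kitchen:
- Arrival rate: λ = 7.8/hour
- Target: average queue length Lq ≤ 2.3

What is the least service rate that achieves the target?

For M/M/1: Lq = λ²/(μ(μ-λ))
Need Lq ≤ 2.3, i.e. μ(μ-λ) ≥ λ²/2.3
μ² - 7.8μ - 60.84/2.3 ≥ 0  →  μ² - 7.8μ - 26.45217 ≥ 0
Quadratic formula (positive root): μ = [λ + √(λ² + 4×26.45217)]/2
Discriminant: 60.84 + 4×26.45217 = 166.6487, √166.6487 = 12.9092
μ ≥ (7.8 + 12.9092)/2 = 10.3546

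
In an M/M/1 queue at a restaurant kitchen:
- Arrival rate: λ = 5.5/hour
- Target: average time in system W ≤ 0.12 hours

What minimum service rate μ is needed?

For M/M/1: W = 1/(μ-λ)
Need W ≤ 0.12, so 1/(μ-λ) ≤ 0.12
μ - λ ≥ 1/0.12 = 8.3333
μ ≥ 5.5 + 8.3333 = 13.8333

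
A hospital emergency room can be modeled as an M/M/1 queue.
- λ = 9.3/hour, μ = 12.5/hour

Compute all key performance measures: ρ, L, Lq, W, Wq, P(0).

Step 1: ρ = λ/μ = 9.3/12.5 = 0.7440
Step 2: L = λ/(μ-λ) = 9.3/3.20 = 2.9063
Step 3: Lq = λ²/(μ(μ-λ)) = 86.49/(12.5×3.20) = 2.1623
Step 4: W = 1/(μ-λ) = 1/3.20 = 0.3125
Step 5: Wq = λ/(μ(μ-λ)) = 9.3/(12.5×3.20) = 0.2325
Step 6: P(0) = 1-ρ = 0.2560
Verify: L = λW = 9.3×0.3125 = 2.9063 ✔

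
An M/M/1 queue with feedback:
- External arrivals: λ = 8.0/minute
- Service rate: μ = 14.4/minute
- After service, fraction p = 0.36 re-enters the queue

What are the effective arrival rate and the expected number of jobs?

Effective arrival rate: λ_eff = λ/(1-p) = 8.0/(1-0.36) = 8.0/0.64 = 12.5000
ρ = λ_eff/μ = 12.5000/14.4 = 0.8680556
L = ρ/(1-ρ) = 0.8680556/(1-0.8680556) = 6.5789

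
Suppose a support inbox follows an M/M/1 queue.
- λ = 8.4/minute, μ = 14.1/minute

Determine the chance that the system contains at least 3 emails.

ρ = λ/μ = 8.4/14.1 = 0.5957
P(N ≥ n) = ρⁿ
P(N ≥ 3) = 0.5957^3
P(N ≥ 3) = 0.2114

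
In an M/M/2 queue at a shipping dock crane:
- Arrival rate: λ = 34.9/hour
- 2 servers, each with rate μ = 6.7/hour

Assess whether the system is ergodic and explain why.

Stability requires ρ = λ/(cμ) < 1
ρ = 34.9/(2 × 6.7) = 34.9/13.40 = 2.6045
Since 2.6045 ≥ 1, the system is UNSTABLE.
Need c > λ/μ = 34.9/6.7 = 5.21.
Minimum servers needed: c = 6.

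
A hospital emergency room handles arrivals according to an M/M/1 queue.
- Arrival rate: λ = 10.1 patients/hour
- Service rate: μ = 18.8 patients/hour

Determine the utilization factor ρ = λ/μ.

Server utilization: ρ = λ/μ
ρ = 10.1/18.8 = 0.5372
The server is busy 53.72% of the time.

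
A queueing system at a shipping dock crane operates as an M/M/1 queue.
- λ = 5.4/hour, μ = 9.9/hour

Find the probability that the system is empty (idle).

ρ = λ/μ = 5.4/9.9 = 0.5455
P(0) = 1 - ρ = 1 - 0.5455 = 0.4545
The server is idle 45.45% of the time.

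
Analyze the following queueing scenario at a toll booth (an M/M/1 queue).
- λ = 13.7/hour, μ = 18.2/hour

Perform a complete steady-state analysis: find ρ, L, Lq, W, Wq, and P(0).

Step 1: ρ = λ/μ = 13.7/18.2 = 0.7527
Step 2: L = λ/(μ-λ) = 13.7/4.50 = 3.0444
Step 3: Lq = λ²/(μ(μ-λ)) = 187.69/(18.2×4.50) = 2.2917
Step 4: W = 1/(μ-λ) = 1/4.50 = 0.22222
Step 5: Wq = λ/(μ(μ-λ)) = 13.7/(18.2×4.50) = 0.1673
Step 6: P(0) = 1-ρ = 0.2473
Verify: L = λW = 13.7×0.22222 = 3.0444 ✔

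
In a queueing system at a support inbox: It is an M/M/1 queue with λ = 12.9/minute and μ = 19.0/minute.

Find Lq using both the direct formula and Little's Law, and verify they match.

Method 1 (direct): Lq = λ²/(μ(μ-λ)) = 166.41/(19.0 × 6.10) = 1.4358

Method 2 (Little's Law):
W = 1/(μ-λ) = 1/6.10 = 0.1639
Wq = W - 1/μ = 0.1639 - 0.05263 = 0.1113
Lq = λWq = 12.9 × 0.1113 = 1.4358 ✔ (matches Method 1)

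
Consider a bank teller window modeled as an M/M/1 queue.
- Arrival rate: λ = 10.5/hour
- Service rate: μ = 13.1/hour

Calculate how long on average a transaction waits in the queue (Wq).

First, compute utilization: ρ = λ/μ = 10.5/13.1 = 0.8015
For M/M/1: Wq = λ/(μ(μ-λ))
Wq = 10.5/(13.1 × (13.1-10.5))
Wq = 10.5/(13.1 × 2.60)
Wq = 0.3083 hours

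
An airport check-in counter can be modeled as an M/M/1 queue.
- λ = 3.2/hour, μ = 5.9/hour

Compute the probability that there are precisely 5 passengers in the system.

ρ = λ/μ = 3.2/5.9 = 0.5424
P(n) = (1-ρ)ρⁿ
P(5) = (1-0.5424) × 0.5424^5
P(5) = 0.4576 × 0.04695
P(5) = 0.02148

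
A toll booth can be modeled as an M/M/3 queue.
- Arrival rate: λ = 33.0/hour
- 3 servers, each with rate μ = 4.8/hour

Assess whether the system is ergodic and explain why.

Stability requires ρ = λ/(cμ) < 1
ρ = 33.0/(3 × 4.8) = 33.0/14.40 = 2.2917
Since 2.2917 ≥ 1, the system is UNSTABLE.
Need c > λ/μ = 33.0/4.8 = 6.88.
Minimum servers needed: c = 7.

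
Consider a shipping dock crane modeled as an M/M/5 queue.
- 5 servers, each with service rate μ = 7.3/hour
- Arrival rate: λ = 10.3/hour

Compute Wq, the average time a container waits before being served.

Traffic intensity: ρ = λ/(cμ) = 10.3/(5×7.3) = 0.2822
Since ρ = 0.2822 < 1, system is stable.
Offered load a = λ/μ = cρ = 10.3/7.3 = 1.4110
P₀ = [ Σₙ₌₀^4 aⁿ/n! + a^5/(5!(1-ρ)) ]⁻¹
Σ = a^0/0! + a^1/1! + a^2/2! + a^3/3! + a^4/4! = 1.0000 + 1.4110 + 0.9954 + 0.4682 + 0.1651 = 4.0397
a^5/(5!(1-ρ)) = 5.5921/(120 × 0.7178) = 0.06492
P₀ = 1/(4.0397 + 0.06492) = 0.2436
Lq = P₀·a^5·ρ / (5!(1-ρ)²) = 0.2436 × 5.5921 × 0.2822 / (120 × 0.5152) = 0.006218
Wq = Lq/λ = 0.006218/10.3 = 0.0006037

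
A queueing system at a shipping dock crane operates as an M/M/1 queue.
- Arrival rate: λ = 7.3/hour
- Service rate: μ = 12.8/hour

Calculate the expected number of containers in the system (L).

ρ = λ/μ = 7.3/12.8 = 0.5703
For M/M/1: L = λ/(μ-λ)
L = 7.3/(12.8-7.3) = 7.3/5.50
L = 1.3273 containers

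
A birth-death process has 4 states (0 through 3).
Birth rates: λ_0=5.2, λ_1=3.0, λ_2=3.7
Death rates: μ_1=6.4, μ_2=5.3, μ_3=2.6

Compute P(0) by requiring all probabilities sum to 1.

Ratios P(n)/P(0) = (λ₀···λₙ₋₁)/(μ₁···μₙ):
P(1)/P(0) = (5.2)/(6.4) = 0.8125
P(2)/P(0) = (5.2×3.0)/(6.4×5.3) = 0.4599
P(3)/P(0) = (5.2×3.0×3.7)/(6.4×5.3×2.6) = 0.6545

Normalization: ∑ P(n) = 1
P(0) × (1.0000 + 0.8125 + 0.4599 + 0.6545) = 1
P(0) × 2.9269 = 1
P(0) = 1/2.9269 = 0.3417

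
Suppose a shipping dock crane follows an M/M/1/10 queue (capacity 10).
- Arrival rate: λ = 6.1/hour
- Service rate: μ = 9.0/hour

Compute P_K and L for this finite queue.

ρ = λ/μ = 6.1/9.0 = 0.67778
P₀ = (1-ρ)/(1-ρ^(K+1)) = (1-0.67778)/(1-0.67778^11) = 0.32222/0.98613 = 0.3268
P_K = P₀×ρ^K = 0.32675 × 0.67778^10 = 0.32675 × 0.020459 = 0.006685
Blocking probability P_10 = 0.006685 (0.67%)
L = ρ[1 - (K+1)ρ^K + Kρ^(K+1)] / [(1-ρ)(1-ρ^(K+1))]
L = 0.67778 × (1 - 11×0.02046 + 10×0.01387) / ((1 - 0.67778) × (1 - 0.01387)) = 1.9488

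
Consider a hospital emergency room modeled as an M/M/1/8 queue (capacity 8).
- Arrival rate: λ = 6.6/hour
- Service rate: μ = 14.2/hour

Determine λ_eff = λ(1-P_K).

ρ = λ/μ = 6.6/14.2 = 0.46479
P₀ = (1-ρ)/(1-ρ^(K+1)) = (1-0.46479)/(1-0.46479^9) = 0.53521/0.99899 = 0.5358
P_K = P₀×ρ^K = 0.5358 × 0.46479^8 = 0.5358 × 0.002178 = 0.001167
λ_eff = λ(1-P_K) = 6.6 × (1 - 0.001167) = 6.6 × 0.99883 = 6.5923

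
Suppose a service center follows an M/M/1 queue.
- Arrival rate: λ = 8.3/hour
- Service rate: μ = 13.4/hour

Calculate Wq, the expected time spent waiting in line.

First, compute utilization: ρ = λ/μ = 8.3/13.4 = 0.6194
For M/M/1: Wq = λ/(μ(μ-λ))
Wq = 8.3/(13.4 × (13.4-8.3))
Wq = 8.3/(13.4 × 5.10)
Wq = 0.1215 hours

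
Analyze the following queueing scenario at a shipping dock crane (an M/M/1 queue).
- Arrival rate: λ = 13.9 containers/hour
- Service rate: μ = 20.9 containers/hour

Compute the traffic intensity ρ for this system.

Server utilization: ρ = λ/μ
ρ = 13.9/20.9 = 0.6651
The server is busy 66.51% of the time.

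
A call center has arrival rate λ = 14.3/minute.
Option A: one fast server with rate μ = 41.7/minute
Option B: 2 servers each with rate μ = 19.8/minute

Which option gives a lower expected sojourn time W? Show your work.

Option A: single server μ = 41.7 (M/M/1)
  ρ_A = 14.3/41.7 = 0.3429
  W_A = 1/(μ-λ) = 1/(41.7-14.3) = 1/27.40 = 0.03650

Option B: 2 servers μ = 19.8 (M/M/2)
  ρ_B = λ/(cμ) = 14.3/(2×19.8) = 0.3611
  Offered load a = λ/μ = cρ = 14.3/19.8 = 0.7222
  P₀ = [ Σₙ₌₀^1 aⁿ/n! + a^2/(2!(1-ρ)) ]⁻¹
  Σ = a^0/0! + a^1/1! = 1.0000 + 0.7222 = 1.7222
  a^2/(2!(1-ρ)) = 0.5216/(2 × 0.6389) = 0.4082
  P₀ = 1/(1.7222 + 0.4082) = 0.4694
  Lq = P₀·a^2·ρ / (2!(1-ρ)²) = 0.4694 × 0.5216 × 0.3611 / (2 × 0.4082) = 0.1083
  Wq_B = Lq/λ = 0.1083013/14.3 = 0.007574
  W_B = Wq_B + 1/μ = 0.007574 + 0.05051 = 0.05808

Since W_A = 0.03650 < W_B = 0.05808, Option A (single fast server) has the shorter time in system.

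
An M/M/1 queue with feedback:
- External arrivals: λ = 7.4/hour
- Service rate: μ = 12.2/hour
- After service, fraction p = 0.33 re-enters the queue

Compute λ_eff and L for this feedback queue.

Effective arrival rate: λ_eff = λ/(1-p) = 7.4/(1-0.33) = 7.4/0.67 = 11.044776
ρ = λ_eff/μ = 11.044776/12.2 = 0.9053095
L = ρ/(1-ρ) = 0.9053095/(1-0.9053095) = 9.5607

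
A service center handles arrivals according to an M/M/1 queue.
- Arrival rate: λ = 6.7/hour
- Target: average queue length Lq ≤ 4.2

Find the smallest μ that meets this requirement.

For M/M/1: Lq = λ²/(μ(μ-λ))
Need Lq ≤ 4.2, i.e. μ(μ-λ) ≥ λ²/4.2
μ² - 6.7μ - 44.89/4.2 ≥ 0  →  μ² - 6.7μ - 10.6881 ≥ 0
Quadratic formula (positive root): μ = [λ + √(λ² + 4×10.6881)]/2
Discriminant: 44.89 + 4×10.6881 = 87.6424, √87.6424 = 9.3618
μ ≥ (6.7 + 9.3618)/2 = 8.0309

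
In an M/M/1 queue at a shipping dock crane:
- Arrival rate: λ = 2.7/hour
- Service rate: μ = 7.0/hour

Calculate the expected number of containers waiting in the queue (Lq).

ρ = λ/μ = 2.7/7.0 = 0.3857
For M/M/1: Lq = λ²/(μ(μ-λ))
Lq = 7.29/(7.0 × 4.30)
Lq = 0.2422 containers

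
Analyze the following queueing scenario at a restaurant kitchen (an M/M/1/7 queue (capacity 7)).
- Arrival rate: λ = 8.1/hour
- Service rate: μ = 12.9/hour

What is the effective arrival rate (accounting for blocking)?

ρ = λ/μ = 8.1/12.9 = 0.6279
P₀ = (1-ρ)/(1-ρ^(K+1)) = (1-0.6279)/(1-0.6279^8) = 0.3721/0.9758 = 0.3813
P_K = P₀×ρ^K = 0.3813 × 0.6279^7 = 0.3813 × 0.03848 = 0.01467
λ_eff = λ(1-P_K) = 8.1 × (1 - 0.014674) = 8.1 × 0.985326 = 7.9811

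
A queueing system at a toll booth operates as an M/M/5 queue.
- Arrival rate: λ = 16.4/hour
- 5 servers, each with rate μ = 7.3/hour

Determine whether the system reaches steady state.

Stability requires ρ = λ/(cμ) < 1
ρ = 16.4/(5 × 7.3) = 16.4/36.50 = 0.4493
Since 0.4493 < 1, the system is STABLE.
The servers are busy 44.93% of the time.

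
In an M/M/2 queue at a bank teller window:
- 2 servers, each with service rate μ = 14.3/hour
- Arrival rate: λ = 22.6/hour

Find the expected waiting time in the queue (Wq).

Traffic intensity: ρ = λ/(cμ) = 22.6/(2×14.3) = 0.7902
Since ρ = 0.7902 < 1, system is stable.
Offered load a = λ/μ = cρ = 22.6/14.3 = 1.5804
P₀ = [ Σₙ₌₀^1 aⁿ/n! + a^2/(2!(1-ρ)) ]⁻¹
Σ = a^0/0! + a^1/1! = 1.0000 + 1.5804 = 2.5804
a^2/(2!(1-ρ)) = 2.4977/(2 × 0.20979) = 5.9529
P₀ = 1/(2.5804 + 5.9529) = 0.1172
Lq = P₀·a^2·ρ / (2!(1-ρ)²) = 0.11719 × 2.4977 × 0.79021 / (2 × 0.044012) = 2.6277
Wq = Lq/λ = 2.6277/22.6 = 0.1163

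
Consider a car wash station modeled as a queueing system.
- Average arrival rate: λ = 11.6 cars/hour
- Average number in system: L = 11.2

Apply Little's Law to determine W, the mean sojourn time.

Little's Law: L = λW, so W = L/λ
W = 11.2/11.6 = 0.9655 hours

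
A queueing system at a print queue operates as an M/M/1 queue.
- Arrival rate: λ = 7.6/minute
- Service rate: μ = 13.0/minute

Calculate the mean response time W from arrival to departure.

First, compute utilization: ρ = λ/μ = 7.6/13.0 = 0.5846
For M/M/1: W = 1/(μ-λ)
W = 1/(13.0-7.6) = 1/5.40
W = 0.1852 minutes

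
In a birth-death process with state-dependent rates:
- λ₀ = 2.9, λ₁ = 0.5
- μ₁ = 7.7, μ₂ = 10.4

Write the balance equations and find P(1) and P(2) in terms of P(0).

Balance equations:
State 0: λ₀P₀ = μ₁P₁ → P₁ = (λ₀/μ₁)P₀ = (2.9/7.7)P₀ = 0.3766P₀
State 1: P₂ = (λ₀λ₁)/(μ₁μ₂)P₀ = (2.9×0.5)/(7.7×10.4)P₀ = 0.01811P₀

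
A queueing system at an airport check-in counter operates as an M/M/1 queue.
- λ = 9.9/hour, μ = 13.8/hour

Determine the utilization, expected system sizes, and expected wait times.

Step 1: ρ = λ/μ = 9.9/13.8 = 0.7174
Step 2: L = λ/(μ-λ) = 9.9/3.90 = 2.5385
Step 3: Lq = λ²/(μ(μ-λ)) = 98.01/(13.8×3.90) = 1.8211
Step 4: W = 1/(μ-λ) = 1/3.90 = 0.25641
Step 5: Wq = λ/(μ(μ-λ)) = 9.9/(13.8×3.90) = 0.1839
Step 6: P(0) = 1-ρ = 0.2826
Verify: L = λW = 9.9×0.25641 = 2.5385 ✔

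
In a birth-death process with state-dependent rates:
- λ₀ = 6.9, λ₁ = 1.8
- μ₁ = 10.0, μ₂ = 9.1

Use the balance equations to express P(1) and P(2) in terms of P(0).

Balance equations:
State 0: λ₀P₀ = μ₁P₁ → P₁ = (λ₀/μ₁)P₀ = (6.9/10.0)P₀ = 0.6900P₀
State 1: P₂ = (λ₀λ₁)/(μ₁μ₂)P₀ = (6.9×1.8)/(10.0×9.1)P₀ = 0.1365P₀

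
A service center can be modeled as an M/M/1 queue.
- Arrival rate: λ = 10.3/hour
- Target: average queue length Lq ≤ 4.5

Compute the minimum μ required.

For M/M/1: Lq = λ²/(μ(μ-λ))
Need Lq ≤ 4.5, i.e. μ(μ-λ) ≥ λ²/4.5
μ² - 10.3μ - 106.09/4.5 ≥ 0  →  μ² - 10.3μ - 23.57556 ≥ 0
Quadratic formula (positive root): μ = [λ + √(λ² + 4×23.57556)]/2
Discriminant: 106.09 + 4×23.57556 = 200.3922, √200.3922 = 14.1560
μ ≥ (10.3 + 14.1560)/2 = 12.2280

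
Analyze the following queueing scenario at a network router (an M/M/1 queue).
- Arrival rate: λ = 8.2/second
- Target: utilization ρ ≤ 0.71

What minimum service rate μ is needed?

ρ = λ/μ, so μ = λ/ρ
μ ≥ 8.2/0.71 = 11.5493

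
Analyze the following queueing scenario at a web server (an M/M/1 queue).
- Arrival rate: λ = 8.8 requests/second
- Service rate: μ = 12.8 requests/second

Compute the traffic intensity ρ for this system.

Server utilization: ρ = λ/μ
ρ = 8.8/12.8 = 0.6875
The server is busy 68.75% of the time.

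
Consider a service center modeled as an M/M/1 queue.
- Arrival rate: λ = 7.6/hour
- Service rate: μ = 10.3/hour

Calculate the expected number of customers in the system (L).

ρ = λ/μ = 7.6/10.3 = 0.7379
For M/M/1: L = λ/(μ-λ)
L = 7.6/(10.3-7.6) = 7.6/2.70
L = 2.8148 customers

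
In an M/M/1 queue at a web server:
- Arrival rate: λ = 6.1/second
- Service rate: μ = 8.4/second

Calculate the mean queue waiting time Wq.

First, compute utilization: ρ = λ/μ = 6.1/8.4 = 0.7262
For M/M/1: Wq = λ/(μ(μ-λ))
Wq = 6.1/(8.4 × (8.4-6.1))
Wq = 6.1/(8.4 × 2.30)
Wq = 0.3157 seconds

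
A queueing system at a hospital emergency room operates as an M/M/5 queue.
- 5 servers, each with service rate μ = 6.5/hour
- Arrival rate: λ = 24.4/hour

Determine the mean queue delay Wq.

Traffic intensity: ρ = λ/(cμ) = 24.4/(5×6.5) = 0.7508
Since ρ = 0.7508 < 1, system is stable.
Offered load a = λ/μ = cρ = 24.4/6.5 = 3.7538
P₀ = [ Σₙ₌₀^4 aⁿ/n! + a^5/(5!(1-ρ)) ]⁻¹
Σ = a^0/0! + a^1/1! + a^2/2! + a^3/3! + a^4/4! = 1.00000 + 3.75385 + 7.04568 + 8.81613 + 8.27360 = 28.8893
a^5/(5!(1-ρ)) = 745.3879/(120 × 0.249231) = 24.9229
P₀ = 1/(28.8893 + 24.9229) = 0.01858
Lq = P₀·a^5·ρ / (5!(1-ρ)²) = 0.0185831 × 745.3879 × 0.750769 / (120 × 0.0621160) = 1.3952
Wq = Lq/λ = 1.3952/24.4 = 0.05718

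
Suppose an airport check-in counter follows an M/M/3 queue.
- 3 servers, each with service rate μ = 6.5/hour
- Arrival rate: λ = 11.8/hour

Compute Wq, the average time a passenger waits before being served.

Traffic intensity: ρ = λ/(cμ) = 11.8/(3×6.5) = 0.6051
Since ρ = 0.6051 < 1, system is stable.
Offered load a = λ/μ = cρ = 11.8/6.5 = 1.8154
P₀ = [ Σₙ₌₀^2 aⁿ/n! + a^3/(3!(1-ρ)) ]⁻¹
Σ = a^0/0! + a^1/1! + a^2/2! = 1.0000 + 1.8154 + 1.6478 = 4.4632
a^3/(3!(1-ρ)) = 5.9828/(6 × 0.39487) = 2.5252
P₀ = 1/(4.4632 + 2.5252) = 0.1431
Lq = P₀·a^3·ρ / (3!(1-ρ)²) = 0.14309 × 5.9828 × 0.60513 / (6 × 0.15592) = 0.5537
Wq = Lq/λ = 0.55375/11.8 = 0.04693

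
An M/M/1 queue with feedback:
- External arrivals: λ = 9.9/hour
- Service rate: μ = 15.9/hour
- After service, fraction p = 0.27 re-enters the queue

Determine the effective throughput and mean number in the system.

Effective arrival rate: λ_eff = λ/(1-p) = 9.9/(1-0.27) = 9.9/0.73 = 13.561644
ρ = λ_eff/μ = 13.561644/15.9 = 0.8529336
L = ρ/(1-ρ) = 0.8529336/(1-0.8529336) = 5.7996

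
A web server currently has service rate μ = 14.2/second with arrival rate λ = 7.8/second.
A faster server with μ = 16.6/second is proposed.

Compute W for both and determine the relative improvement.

System 1: ρ₁ = 7.8/14.2 = 0.5493, W₁ = 1/(14.2-7.8) = 0.1562
System 2: ρ₂ = 7.8/16.6 = 0.4699, W₂ = 1/(16.6-7.8) = 0.1136
Improvement: (W₁-W₂)/W₁ = (0.1562-0.1136)/0.1562 = 27.27%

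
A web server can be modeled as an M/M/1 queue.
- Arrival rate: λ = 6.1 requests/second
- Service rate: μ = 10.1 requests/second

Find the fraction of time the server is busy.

Server utilization: ρ = λ/μ
ρ = 6.1/10.1 = 0.6040
The server is busy 60.40% of the time.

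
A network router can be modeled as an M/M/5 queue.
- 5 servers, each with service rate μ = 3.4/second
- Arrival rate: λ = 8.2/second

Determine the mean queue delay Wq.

Traffic intensity: ρ = λ/(cμ) = 8.2/(5×3.4) = 0.4824
Since ρ = 0.4824 < 1, system is stable.
Offered load a = λ/μ = cρ = 8.2/3.4 = 2.4118
P₀ = [ Σₙ₌₀^4 aⁿ/n! + a^5/(5!(1-ρ)) ]⁻¹
Σ = a^0/0! + a^1/1! + a^2/2! + a^3/3! + a^4/4! = 1.0000 + 2.4118 + 2.9083 + 2.3380 + 1.4097 = 10.0678
a^5/(5!(1-ρ)) = 81.5971/(120 × 0.51765) = 1.3136
P₀ = 1/(10.0678 + 1.3136) = 0.08786
Lq = P₀·a^5·ρ / (5!(1-ρ)²) = 0.08786 × 81.5971 × 0.4824 / (120 × 0.2680) = 0.1075
Wq = Lq/λ = 0.10755/8.2 = 0.01312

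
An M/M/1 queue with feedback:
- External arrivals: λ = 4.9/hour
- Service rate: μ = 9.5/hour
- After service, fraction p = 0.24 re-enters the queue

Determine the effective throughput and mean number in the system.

Effective arrival rate: λ_eff = λ/(1-p) = 4.9/(1-0.24) = 4.9/0.76 = 6.4474
ρ = λ_eff/μ = 6.4474/9.5 = 0.67867
L = ρ/(1-ρ) = 0.67867/(1-0.67867) = 2.1121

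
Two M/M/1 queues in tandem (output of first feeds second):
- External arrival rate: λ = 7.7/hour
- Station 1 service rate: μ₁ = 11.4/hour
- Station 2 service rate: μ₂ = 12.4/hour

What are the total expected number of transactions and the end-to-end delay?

By Jackson's theorem, each station behaves as independent M/M/1.
Station 1: ρ₁ = 7.7/11.4 = 0.6754, L₁ = ρ₁/(1-ρ₁) = λ/(μ₁-λ) = 7.7/3.70 = 2.0811
Station 2: ρ₂ = 7.7/12.4 = 0.6210, L₂ = ρ₂/(1-ρ₂) = λ/(μ₂-λ) = 7.7/4.70 = 1.6383
Total: L = L₁ + L₂ = 2.0811 + 1.6383 = 3.7194
W = L/λ = 3.7194/7.7 = 0.4830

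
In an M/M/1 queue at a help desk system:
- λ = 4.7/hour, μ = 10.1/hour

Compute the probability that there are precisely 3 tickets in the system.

ρ = λ/μ = 4.7/10.1 = 0.46535
P(n) = (1-ρ)ρⁿ
P(3) = (1-0.46535) × 0.46535^3
P(3) = 0.53465 × 0.10077
P(3) = 0.05388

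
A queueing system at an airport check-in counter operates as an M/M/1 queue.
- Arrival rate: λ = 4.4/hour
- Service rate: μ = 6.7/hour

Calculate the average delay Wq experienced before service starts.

First, compute utilization: ρ = λ/μ = 4.4/6.7 = 0.6567
For M/M/1: Wq = λ/(μ(μ-λ))
Wq = 4.4/(6.7 × (6.7-4.4))
Wq = 4.4/(6.7 × 2.30)
Wq = 0.2855 hours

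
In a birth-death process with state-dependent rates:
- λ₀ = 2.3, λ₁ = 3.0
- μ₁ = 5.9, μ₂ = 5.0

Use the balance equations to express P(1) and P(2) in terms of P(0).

Balance equations:
State 0: λ₀P₀ = μ₁P₁ → P₁ = (λ₀/μ₁)P₀ = (2.3/5.9)P₀ = 0.3898P₀
State 1: P₂ = (λ₀λ₁)/(μ₁μ₂)P₀ = (2.3×3.0)/(5.9×5.0)P₀ = 0.2339P₀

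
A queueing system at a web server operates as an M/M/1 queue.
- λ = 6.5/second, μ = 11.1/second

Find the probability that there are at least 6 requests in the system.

ρ = λ/μ = 6.5/11.1 = 0.58559
P(N ≥ n) = ρⁿ
P(N ≥ 6) = 0.58559^6
P(N ≥ 6) = 0.04032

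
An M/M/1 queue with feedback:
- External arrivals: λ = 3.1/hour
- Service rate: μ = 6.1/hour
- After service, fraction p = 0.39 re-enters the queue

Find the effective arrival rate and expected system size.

Effective arrival rate: λ_eff = λ/(1-p) = 3.1/(1-0.39) = 3.1/0.61 = 5.081967
ρ = λ_eff/μ = 5.081967/6.1 = 0.833109
L = ρ/(1-ρ) = 0.833109/(1-0.833109) = 4.9919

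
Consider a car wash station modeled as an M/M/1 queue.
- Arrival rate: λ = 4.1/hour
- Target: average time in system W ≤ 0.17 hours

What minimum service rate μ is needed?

For M/M/1: W = 1/(μ-λ)
Need W ≤ 0.17, so 1/(μ-λ) ≤ 0.17
μ - λ ≥ 1/0.17 = 5.8824
μ ≥ 4.1 + 5.8824 = 9.9824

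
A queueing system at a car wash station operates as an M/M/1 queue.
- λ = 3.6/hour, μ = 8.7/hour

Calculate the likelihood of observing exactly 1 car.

ρ = λ/μ = 3.6/8.7 = 0.4138
P(n) = (1-ρ)ρⁿ
P(1) = (1-0.4138) × 0.4138^1
P(1) = 0.5862 × 0.4138
P(1) = 0.2426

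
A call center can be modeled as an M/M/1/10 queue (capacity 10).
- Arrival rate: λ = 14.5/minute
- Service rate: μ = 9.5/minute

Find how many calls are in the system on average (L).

ρ = λ/μ = 14.5/9.5 = 1.526316
P₀ = (1-ρ)/(1-ρ^(K+1)) = (1-1.526316)/(1-1.526316^11) = -0.5263/-103.7343 = 0.005074
P_K = P₀×ρ^K = 0.005074 × 1.526316^10 = 0.005074 × 68.6190 = 0.3482
L = ρ[1 - (K+1)ρ^K + Kρ^(K+1)] / [(1-ρ)(1-ρ^(K+1))]
L = 1.526316 × (1 - 11×68.6190 + 10×104.7343) / ((1 - 1.526316) × (1 - 104.7343)) = 8.2060 calls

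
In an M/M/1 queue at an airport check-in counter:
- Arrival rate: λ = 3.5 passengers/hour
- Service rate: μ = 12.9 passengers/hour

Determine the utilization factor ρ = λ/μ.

Server utilization: ρ = λ/μ
ρ = 3.5/12.9 = 0.2713
The server is busy 27.13% of the time.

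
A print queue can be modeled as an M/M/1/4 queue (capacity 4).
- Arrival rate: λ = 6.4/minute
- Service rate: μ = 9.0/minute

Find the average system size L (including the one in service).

ρ = λ/μ = 6.4/9.0 = 0.71111
P₀ = (1-ρ)/(1-ρ^(K+1)) = (1-0.71111)/(1-0.71111^5) = 0.2889/0.8182 = 0.3531
P_K = P₀×ρ^K = 0.3531 × 0.71111^4 = 0.3531 × 0.2557 = 0.09029
L = ρ[1 - (K+1)ρ^K + Kρ^(K+1)] / [(1-ρ)(1-ρ^(K+1))]
L = 0.71111 × (1 - 5×0.25571 + 4×0.18184) / ((1 - 0.71111) × (1 - 0.18184)) = 1.3503 jobs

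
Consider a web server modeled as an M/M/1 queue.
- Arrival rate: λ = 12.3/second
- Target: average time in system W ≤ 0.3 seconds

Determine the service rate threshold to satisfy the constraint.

For M/M/1: W = 1/(μ-λ)
Need W ≤ 0.3, so 1/(μ-λ) ≤ 0.3
μ - λ ≥ 1/0.3 = 3.3333
μ ≥ 12.3 + 3.3333 = 15.6333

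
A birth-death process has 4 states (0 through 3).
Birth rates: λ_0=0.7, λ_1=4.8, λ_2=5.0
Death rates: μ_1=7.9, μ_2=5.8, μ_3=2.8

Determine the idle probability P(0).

Ratios P(n)/P(0) = (λ₀···λₙ₋₁)/(μ₁···μₙ):
P(1)/P(0) = (0.7)/(7.9) = 0.088608
P(2)/P(0) = (0.7×4.8)/(7.9×5.8) = 0.073330
P(3)/P(0) = (0.7×4.8×5.0)/(7.9×5.8×2.8) = 0.13095

Normalization: ∑ P(n) = 1
P(0) × (1.0000 + 0.088608 + 0.073330 + 0.13095) = 1
P(0) × 1.2929 = 1
P(0) = 1/1.2929 = 0.7735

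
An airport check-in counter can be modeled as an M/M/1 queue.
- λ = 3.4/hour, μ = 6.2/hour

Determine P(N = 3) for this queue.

ρ = λ/μ = 3.4/6.2 = 0.5484
P(n) = (1-ρ)ρⁿ
P(3) = (1-0.5484) × 0.5484^3
P(3) = 0.45160 × 0.16493
P(3) = 0.07448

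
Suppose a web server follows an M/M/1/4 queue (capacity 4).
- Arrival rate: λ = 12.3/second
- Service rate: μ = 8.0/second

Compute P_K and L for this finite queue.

ρ = λ/μ = 12.3/8.0 = 1.5375
P₀ = (1-ρ)/(1-ρ^(K+1)) = (1-1.5375)/(1-1.5375^5) = -0.5375/-7.5916 = 0.07080
P_K = P₀×ρ^K = 0.07080 × 1.5375^4 = 0.07080 × 5.5881 = 0.3956
Blocking probability P_4 = 0.3956 (39.56%)
L = ρ[1 - (K+1)ρ^K + Kρ^(K+1)] / [(1-ρ)(1-ρ^(K+1))]
L = 1.5375 × (1 - 5×5.58805 + 4×8.59163) / ((1 - 1.5375) × (1 - 8.59163)) = 2.7982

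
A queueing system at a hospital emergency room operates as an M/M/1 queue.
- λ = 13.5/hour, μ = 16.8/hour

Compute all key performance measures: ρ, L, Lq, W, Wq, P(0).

Step 1: ρ = λ/μ = 13.5/16.8 = 0.8036
Step 2: L = λ/(μ-λ) = 13.5/3.30 = 4.0909
Step 3: Lq = λ²/(μ(μ-λ)) = 182.25/(16.8×3.30) = 3.2873
Step 4: W = 1/(μ-λ) = 1/3.30 = 0.30303
Step 5: Wq = λ/(μ(μ-λ)) = 13.5/(16.8×3.30) = 0.2435
Step 6: P(0) = 1-ρ = 0.1964
Verify: L = λW = 13.5×0.30303 = 4.0909 ✔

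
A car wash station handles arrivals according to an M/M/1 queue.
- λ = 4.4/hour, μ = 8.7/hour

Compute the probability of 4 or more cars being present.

ρ = λ/μ = 4.4/8.7 = 0.50575
P(N ≥ n) = ρⁿ
P(N ≥ 4) = 0.50575^4
P(N ≥ 4) = 0.06542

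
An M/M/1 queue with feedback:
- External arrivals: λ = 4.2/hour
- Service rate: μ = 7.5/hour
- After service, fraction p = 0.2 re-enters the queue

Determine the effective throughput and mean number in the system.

Effective arrival rate: λ_eff = λ/(1-p) = 4.2/(1-0.2) = 4.2/0.80 = 5.2500
ρ = λ_eff/μ = 5.2500/7.5 = 0.7000
L = ρ/(1-ρ) = 0.7000/(1-0.7000) = 2.3333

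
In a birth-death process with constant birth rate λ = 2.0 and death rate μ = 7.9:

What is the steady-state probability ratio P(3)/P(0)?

For constant rates: P(n)/P(0) = (λ/μ)^n
P(3)/P(0) = (2.0/7.9)^3 = 0.2532^3 = 0.01623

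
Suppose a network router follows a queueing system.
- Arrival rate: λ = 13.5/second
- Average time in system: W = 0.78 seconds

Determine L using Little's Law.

Little's Law: L = λW
L = 13.5 × 0.78 = 10.5300 packets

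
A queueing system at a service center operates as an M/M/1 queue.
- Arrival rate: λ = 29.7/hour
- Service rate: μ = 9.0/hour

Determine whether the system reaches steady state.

Stability requires ρ = λ/(cμ) < 1
ρ = 29.7/(1 × 9.0) = 29.7/9.00 = 3.3000
Since 3.3000 ≥ 1, the system is UNSTABLE.
Queue grows without bound. Need μ > λ = 29.7.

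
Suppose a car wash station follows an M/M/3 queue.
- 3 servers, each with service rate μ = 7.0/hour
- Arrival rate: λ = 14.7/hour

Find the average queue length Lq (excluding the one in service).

Traffic intensity: ρ = λ/(cμ) = 14.7/(3×7.0) = 0.7000
Since ρ = 0.7000 < 1, system is stable.
Offered load a = λ/μ = cρ = 14.7/7.0 = 2.1000
P₀ = [ Σₙ₌₀^2 aⁿ/n! + a^3/(3!(1-ρ)) ]⁻¹
Σ = a^0/0! + a^1/1! + a^2/2! = 1.0000 + 2.1000 + 2.2050 = 5.3050
a^3/(3!(1-ρ)) = 9.2610/(6 × 0.3000) = 5.1450
P₀ = 1/(5.3050 + 5.1450) = 0.09569
Lq = P₀·a^3·ρ / (3!(1-ρ)²) = 0.09569 × 9.2610 × 0.7000 / (6 × 0.09000) = 1.1488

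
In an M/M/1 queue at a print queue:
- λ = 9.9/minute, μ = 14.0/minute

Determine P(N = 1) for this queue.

ρ = λ/μ = 9.9/14.0 = 0.7071
P(n) = (1-ρ)ρⁿ
P(1) = (1-0.7071) × 0.7071^1
P(1) = 0.2929 × 0.7071
P(1) = 0.2071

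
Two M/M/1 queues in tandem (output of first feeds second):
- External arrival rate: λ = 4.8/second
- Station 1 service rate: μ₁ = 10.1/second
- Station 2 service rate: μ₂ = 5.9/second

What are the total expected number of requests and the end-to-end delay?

By Jackson's theorem, each station behaves as independent M/M/1.
Station 1: ρ₁ = 4.8/10.1 = 0.4752, L₁ = ρ₁/(1-ρ₁) = λ/(μ₁-λ) = 4.8/5.30 = 0.9057
Station 2: ρ₂ = 4.8/5.9 = 0.8136, L₂ = ρ₂/(1-ρ₂) = λ/(μ₂-λ) = 4.8/1.10 = 4.3636
Total: L = L₁ + L₂ = 0.9057 + 4.3636 = 5.2693
W = L/λ = 5.2693/4.8 = 1.0978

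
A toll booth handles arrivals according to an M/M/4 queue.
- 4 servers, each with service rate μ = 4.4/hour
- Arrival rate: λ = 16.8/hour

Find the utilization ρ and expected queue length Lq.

Traffic intensity: ρ = λ/(cμ) = 16.8/(4×4.4) = 0.9545
Since ρ = 0.9545 < 1, system is stable.
Offered load a = λ/μ = cρ = 16.8/4.4 = 3.8182
P₀ = [ Σₙ₌₀^3 aⁿ/n! + a^4/(4!(1-ρ)) ]⁻¹
Σ = a^0/0! + a^1/1! + a^2/2! + a^3/3! = 1.0000 + 3.8182 + 7.2893 + 9.2772 = 21.3847
a^4/(4!(1-ρ)) = 212.5330/(24 × 0.04545455) = 194.8219
P₀ = 1/(21.3847 + 194.8219) = 0.004625
Lq = P₀·a^4·ρ / (4!(1-ρ)²) = 0.00462521 × 212.5330 × 0.954545 / (24 × 0.00206612) = 18.9229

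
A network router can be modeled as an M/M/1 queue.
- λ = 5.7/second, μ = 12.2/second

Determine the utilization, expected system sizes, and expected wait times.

Step 1: ρ = λ/μ = 5.7/12.2 = 0.4672
Step 2: L = λ/(μ-λ) = 5.7/6.50 = 0.8769
Step 3: Lq = λ²/(μ(μ-λ)) = 32.49/(12.2×6.50) = 0.4097
Step 4: W = 1/(μ-λ) = 1/6.50 = 0.15385
Step 5: Wq = λ/(μ(μ-λ)) = 5.7/(12.2×6.50) = 0.07188
Step 6: P(0) = 1-ρ = 0.5328
Verify: L = λW = 5.7×0.15385 = 0.8769 ✔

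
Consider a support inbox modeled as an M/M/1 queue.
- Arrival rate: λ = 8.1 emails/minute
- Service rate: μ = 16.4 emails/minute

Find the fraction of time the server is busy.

Server utilization: ρ = λ/μ
ρ = 8.1/16.4 = 0.4939
The server is busy 49.39% of the time.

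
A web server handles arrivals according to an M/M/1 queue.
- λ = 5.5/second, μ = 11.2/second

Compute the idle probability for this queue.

ρ = λ/μ = 5.5/11.2 = 0.4911
P(0) = 1 - ρ = 1 - 0.4911 = 0.5089
The server is idle 50.89% of the time.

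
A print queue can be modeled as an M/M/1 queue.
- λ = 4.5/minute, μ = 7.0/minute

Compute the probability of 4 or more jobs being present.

ρ = λ/μ = 4.5/7.0 = 0.6429
P(N ≥ n) = ρⁿ
P(N ≥ 4) = 0.6429^4
P(N ≥ 4) = 0.1708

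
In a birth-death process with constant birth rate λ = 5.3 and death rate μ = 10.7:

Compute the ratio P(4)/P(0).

For constant rates: P(n)/P(0) = (λ/μ)^n
P(4)/P(0) = (5.3/10.7)^4 = 0.49533^4 = 0.06020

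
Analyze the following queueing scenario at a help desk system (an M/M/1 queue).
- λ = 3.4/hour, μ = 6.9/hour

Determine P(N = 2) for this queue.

ρ = λ/μ = 3.4/6.9 = 0.4928
P(n) = (1-ρ)ρⁿ
P(2) = (1-0.4928) × 0.4928^2
P(2) = 0.5072 × 0.2429
P(2) = 0.1232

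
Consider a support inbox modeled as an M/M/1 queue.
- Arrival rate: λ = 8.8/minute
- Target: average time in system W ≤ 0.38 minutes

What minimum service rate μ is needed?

For M/M/1: W = 1/(μ-λ)
Need W ≤ 0.38, so 1/(μ-λ) ≤ 0.38
μ - λ ≥ 1/0.38 = 2.6316
μ ≥ 8.8 + 2.6316 = 11.4316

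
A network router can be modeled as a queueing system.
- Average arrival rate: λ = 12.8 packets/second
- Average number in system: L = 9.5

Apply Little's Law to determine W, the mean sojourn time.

Little's Law: L = λW, so W = L/λ
W = 9.5/12.8 = 0.7422 seconds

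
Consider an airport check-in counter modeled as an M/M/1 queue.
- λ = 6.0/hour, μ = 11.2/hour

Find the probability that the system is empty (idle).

ρ = λ/μ = 6.0/11.2 = 0.5357
P(0) = 1 - ρ = 1 - 0.5357 = 0.4643
The server is idle 46.43% of the time.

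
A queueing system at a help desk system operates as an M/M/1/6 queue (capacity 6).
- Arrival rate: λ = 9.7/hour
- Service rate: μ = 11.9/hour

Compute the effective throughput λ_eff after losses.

ρ = λ/μ = 9.7/11.9 = 0.81513
P₀ = (1-ρ)/(1-ρ^(K+1)) = (1-0.81513)/(1-0.81513^7) = 0.1849/0.7609 = 0.2430
P_K = P₀×ρ^K = 0.2430 × 0.81513^6 = 0.2430 × 0.2933 = 0.07127
λ_eff = λ(1-P_K) = 9.7 × (1 - 0.07127) = 9.7 × 0.92873 = 9.0087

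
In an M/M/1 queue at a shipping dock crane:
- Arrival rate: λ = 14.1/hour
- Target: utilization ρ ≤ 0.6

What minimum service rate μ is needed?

ρ = λ/μ, so μ = λ/ρ
μ ≥ 14.1/0.6 = 23.5000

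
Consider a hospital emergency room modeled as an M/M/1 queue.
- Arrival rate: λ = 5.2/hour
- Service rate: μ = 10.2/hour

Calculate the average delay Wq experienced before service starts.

First, compute utilization: ρ = λ/μ = 5.2/10.2 = 0.5098
For M/M/1: Wq = λ/(μ(μ-λ))
Wq = 5.2/(10.2 × (10.2-5.2))
Wq = 5.2/(10.2 × 5.00)
Wq = 0.1020 hours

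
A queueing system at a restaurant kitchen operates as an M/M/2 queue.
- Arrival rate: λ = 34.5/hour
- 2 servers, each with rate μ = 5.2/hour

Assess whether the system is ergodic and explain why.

Stability requires ρ = λ/(cμ) < 1
ρ = 34.5/(2 × 5.2) = 34.5/10.40 = 3.3173
Since 3.3173 ≥ 1, the system is UNSTABLE.
Need c > λ/μ = 34.5/5.2 = 6.63.
Minimum servers needed: c = 7.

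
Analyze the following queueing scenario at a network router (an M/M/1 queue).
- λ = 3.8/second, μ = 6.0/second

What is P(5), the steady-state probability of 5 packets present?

ρ = λ/μ = 3.8/6.0 = 0.6333
P(n) = (1-ρ)ρⁿ
P(5) = (1-0.6333) × 0.6333^5
P(5) = 0.36670 × 0.10187
P(5) = 0.03736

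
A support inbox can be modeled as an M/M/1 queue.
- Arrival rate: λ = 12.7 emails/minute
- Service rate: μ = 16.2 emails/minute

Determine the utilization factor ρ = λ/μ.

Server utilization: ρ = λ/μ
ρ = 12.7/16.2 = 0.7840
The server is busy 78.40% of the time.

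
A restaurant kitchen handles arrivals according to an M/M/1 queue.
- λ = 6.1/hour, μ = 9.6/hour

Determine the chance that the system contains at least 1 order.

ρ = λ/μ = 6.1/9.6 = 0.6354
P(N ≥ n) = ρⁿ
P(N ≥ 1) = 0.6354^1
P(N ≥ 1) = 0.6354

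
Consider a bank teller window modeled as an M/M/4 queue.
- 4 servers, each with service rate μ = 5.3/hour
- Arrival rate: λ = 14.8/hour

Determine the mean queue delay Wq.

Traffic intensity: ρ = λ/(cμ) = 14.8/(4×5.3) = 0.6981
Since ρ = 0.6981 < 1, system is stable.
Offered load a = λ/μ = cρ = 14.8/5.3 = 2.7925
P₀ = [ Σₙ₌₀^3 aⁿ/n! + a^4/(4!(1-ρ)) ]⁻¹
Σ = a^0/0! + a^1/1! + a^2/2! + a^3/3! = 1.00000 + 2.79245 + 3.89890 + 3.62916 = 11.3205
a^4/(4!(1-ρ)) = 60.8056/(24 × 0.30189) = 8.3924
P₀ = 1/(11.3205 + 8.3924) = 0.05073
Lq = P₀·a^4·ρ / (4!(1-ρ)²) = 0.05073 × 60.8056 × 0.6981 / (24 × 0.09114) = 0.9845
Wq = Lq/λ = 0.9845/14.8 = 0.06652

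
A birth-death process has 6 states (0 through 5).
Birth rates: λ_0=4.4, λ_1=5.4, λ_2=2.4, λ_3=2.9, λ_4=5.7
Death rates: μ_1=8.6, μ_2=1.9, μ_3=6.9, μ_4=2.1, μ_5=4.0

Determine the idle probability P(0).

Ratios P(n)/P(0) = (λ₀···λₙ₋₁)/(μ₁···μₙ):
P(1)/P(0) = (4.4)/(8.6) = 0.5116
P(2)/P(0) = (4.4×5.4)/(8.6×1.9) = 1.4541
P(3)/P(0) = (4.4×5.4×2.4)/(8.6×1.9×6.9) = 0.5058
P(4)/P(0) = (4.4×5.4×2.4×2.9)/(8.6×1.9×6.9×2.1) = 0.6984
P(5)/P(0) = (4.4×5.4×2.4×2.9×5.7)/(8.6×1.9×6.9×2.1×4.0) = 0.9953

Normalization: ∑ P(n) = 1
P(0) × (1.0000 + 0.5116 + 1.4541 + 0.5058 + 0.6984 + 0.9953) = 1
P(0) × 5.1652 = 1
P(0) = 1/5.1652 = 0.1936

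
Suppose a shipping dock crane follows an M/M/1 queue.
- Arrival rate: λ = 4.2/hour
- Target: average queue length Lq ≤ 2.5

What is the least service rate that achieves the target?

For M/M/1: Lq = λ²/(μ(μ-λ))
Need Lq ≤ 2.5, i.e. μ(μ-λ) ≥ λ²/2.5
μ² - 4.2μ - 17.64/2.5 ≥ 0  →  μ² - 4.2μ - 7.0560 ≥ 0
Quadratic formula (positive root): μ = [λ + √(λ² + 4×7.0560)]/2
Discriminant: 17.64 + 4×7.0560 = 45.8640, √45.8640 = 6.772297
μ ≥ (4.2 + 6.772297)/2 = 5.4861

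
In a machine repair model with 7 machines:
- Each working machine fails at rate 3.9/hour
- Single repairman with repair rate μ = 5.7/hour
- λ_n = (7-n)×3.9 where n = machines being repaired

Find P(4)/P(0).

P(4)/P(0) = ∏_{i=0}^{4-1} λ_i/μ_{i+1}
= (7-0)×3.9/5.7 × (7-1)×3.9/5.7 × (7-2)×3.9/5.7 × (7-3)×3.9/5.7
= 184.0934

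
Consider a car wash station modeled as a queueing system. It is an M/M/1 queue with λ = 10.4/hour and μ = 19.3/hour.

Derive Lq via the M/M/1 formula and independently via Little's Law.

Method 1 (direct): Lq = λ²/(μ(μ-λ)) = 108.16/(19.3 × 8.90) = 0.6297

Method 2 (Little's Law):
W = 1/(μ-λ) = 1/8.90 = 0.11236
Wq = W - 1/μ = 0.11236 - 0.051813 = 0.06055
Lq = λWq = 10.4 × 0.06055 = 0.6297 ✔ (matches Method 1)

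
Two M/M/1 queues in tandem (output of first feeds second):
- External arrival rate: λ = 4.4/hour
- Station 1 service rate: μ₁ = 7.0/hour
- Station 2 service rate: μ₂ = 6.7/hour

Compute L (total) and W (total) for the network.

By Jackson's theorem, each station behaves as independent M/M/1.
Station 1: ρ₁ = 4.4/7.0 = 0.6286, L₁ = ρ₁/(1-ρ₁) = λ/(μ₁-λ) = 4.4/2.60 = 1.69231
Station 2: ρ₂ = 4.4/6.7 = 0.6567, L₂ = ρ₂/(1-ρ₂) = λ/(μ₂-λ) = 4.4/2.30 = 1.91304
Total: L = L₁ + L₂ = 1.69231 + 1.91304 = 3.6054
W = L/λ = 3.6054/4.4 = 0.8194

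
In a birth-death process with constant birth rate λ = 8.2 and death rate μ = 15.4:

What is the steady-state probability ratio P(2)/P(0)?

For constant rates: P(n)/P(0) = (λ/μ)^n
P(2)/P(0) = (8.2/15.4)^2 = 0.53247^2 = 0.2835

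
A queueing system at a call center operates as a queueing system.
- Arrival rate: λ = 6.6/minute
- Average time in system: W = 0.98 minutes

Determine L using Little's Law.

Little's Law: L = λW
L = 6.6 × 0.98 = 6.4680 calls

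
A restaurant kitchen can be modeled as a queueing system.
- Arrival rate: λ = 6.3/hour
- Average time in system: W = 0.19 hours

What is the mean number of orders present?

Little's Law: L = λW
L = 6.3 × 0.19 = 1.1970 orders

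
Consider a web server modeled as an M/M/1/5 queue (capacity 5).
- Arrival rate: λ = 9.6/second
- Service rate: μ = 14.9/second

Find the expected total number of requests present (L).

ρ = λ/μ = 9.6/14.9 = 0.6443
P₀ = (1-ρ)/(1-ρ^(K+1)) = (1-0.6443)/(1-0.6443^6) = 0.3557/0.9285 = 0.3831
P_K = P₀×ρ^K = 0.38311 × 0.6443^5 = 0.38311 × 0.11103 = 0.04254
L = ρ[1 - (K+1)ρ^K + Kρ^(K+1)] / [(1-ρ)(1-ρ^(K+1))]
L = 0.6443 × (1 - 6×0.11103 + 5×0.071537) / ((1 - 0.6443) × (1 - 0.071537)) = 1.3491 requests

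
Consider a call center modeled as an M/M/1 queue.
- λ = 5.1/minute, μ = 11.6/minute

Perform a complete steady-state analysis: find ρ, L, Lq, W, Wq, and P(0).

Step 1: ρ = λ/μ = 5.1/11.6 = 0.4397
Step 2: L = λ/(μ-λ) = 5.1/6.50 = 0.7846
Step 3: Lq = λ²/(μ(μ-λ)) = 26.01/(11.6×6.50) = 0.3450
Step 4: W = 1/(μ-λ) = 1/6.50 = 0.15385
Step 5: Wq = λ/(μ(μ-λ)) = 5.1/(11.6×6.50) = 0.06764
Step 6: P(0) = 1-ρ = 0.5603
Verify: L = λW = 5.1×0.15385 = 0.7846 ✔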